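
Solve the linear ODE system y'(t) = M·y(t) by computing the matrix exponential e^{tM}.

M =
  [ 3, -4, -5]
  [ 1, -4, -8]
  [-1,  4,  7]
e^{tM} =
  [t^2*exp(2*t) + t*exp(2*t) + exp(2*t), -4*t*exp(2*t), t^2*exp(2*t) - 5*t*exp(2*t)]
  [3*t^2*exp(2*t)/2 + t*exp(2*t), -6*t*exp(2*t) + exp(2*t), 3*t^2*exp(2*t)/2 - 8*t*exp(2*t)]
  [-t^2*exp(2*t) - t*exp(2*t), 4*t*exp(2*t), -t^2*exp(2*t) + 5*t*exp(2*t) + exp(2*t)]

Strategy: write M = P · J · P⁻¹ where J is a Jordan canonical form, so e^{tM} = P · e^{tJ} · P⁻¹, and e^{tJ} can be computed block-by-block.

M has Jordan form
J =
  [2, 1, 0]
  [0, 2, 1]
  [0, 0, 2]
(up to reordering of blocks).

Per-block formulas:
  For a 3×3 Jordan block J_3(2): exp(t · J_3(2)) = e^(2t)·(I + t·N + (t^2/2)·N^2), where N is the 3×3 nilpotent shift.

After assembling e^{tJ} and conjugating by P, we get:

e^{tM} =
  [t^2*exp(2*t) + t*exp(2*t) + exp(2*t), -4*t*exp(2*t), t^2*exp(2*t) - 5*t*exp(2*t)]
  [3*t^2*exp(2*t)/2 + t*exp(2*t), -6*t*exp(2*t) + exp(2*t), 3*t^2*exp(2*t)/2 - 8*t*exp(2*t)]
  [-t^2*exp(2*t) - t*exp(2*t), 4*t*exp(2*t), -t^2*exp(2*t) + 5*t*exp(2*t) + exp(2*t)]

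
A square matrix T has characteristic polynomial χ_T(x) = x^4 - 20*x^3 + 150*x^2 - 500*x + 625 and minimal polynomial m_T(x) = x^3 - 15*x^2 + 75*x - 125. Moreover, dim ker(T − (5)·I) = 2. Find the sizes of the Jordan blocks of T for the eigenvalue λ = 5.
Block sizes for λ = 5: [3, 1]

Step 1 — from the characteristic polynomial, algebraic multiplicity of λ = 5 is 4. From dim ker(T − (5)·I) = 2, there are exactly 2 Jordan blocks for λ = 5.
Step 2 — from the minimal polynomial, the factor (x − 5)^3 tells us the largest block for λ = 5 has size 3.
Step 3 — with total size 4, 2 blocks, and largest block 3, the block sizes (in nonincreasing order) are [3, 1].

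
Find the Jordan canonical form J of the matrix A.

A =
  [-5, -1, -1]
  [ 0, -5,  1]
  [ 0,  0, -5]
J_3(-5)

The characteristic polynomial is
  det(x·I − A) = x^3 + 15*x^2 + 75*x + 125 = (x + 5)^3

Eigenvalues and multiplicities (the geometric multiplicity of λ is n − rank(A − λI), which equals the number of Jordan blocks for λ):
  λ = -5: algebraic multiplicity = 3, geometric multiplicity = 1

Determining the block sizes for each eigenvalue:
  λ = -5: one block (gm = 1), so the single block has size am = 3 → block sizes [3]

Assembling the blocks gives a Jordan form
J =
  [-5,  1,  0]
  [ 0, -5,  1]
  [ 0,  0, -5]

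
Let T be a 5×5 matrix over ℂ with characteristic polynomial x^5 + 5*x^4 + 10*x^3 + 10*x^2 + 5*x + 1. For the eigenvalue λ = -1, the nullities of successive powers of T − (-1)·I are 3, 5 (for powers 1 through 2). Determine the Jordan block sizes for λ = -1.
Block sizes for λ = -1: [2, 2, 1]

From the dimensions of kernels of powers, the number of Jordan blocks of size at least j is d_j − d_{j−1} where d_j = dim ker(N^j) (with d_0 = 0). Computing the differences gives [3, 2].
The number of blocks of size exactly k is (#blocks of size ≥ k) − (#blocks of size ≥ k + 1), so the partition is: 1 block(s) of size 1, 2 block(s) of size 2.
In nonincreasing order the block sizes are [2, 2, 1].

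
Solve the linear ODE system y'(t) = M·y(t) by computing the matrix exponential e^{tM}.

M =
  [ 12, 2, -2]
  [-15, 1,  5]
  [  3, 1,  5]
e^{tM} =
  [6*t*exp(6*t) + exp(6*t), 2*t*exp(6*t), -2*t*exp(6*t)]
  [-15*t*exp(6*t), -5*t*exp(6*t) + exp(6*t), 5*t*exp(6*t)]
  [3*t*exp(6*t), t*exp(6*t), -t*exp(6*t) + exp(6*t)]

Strategy: write M = P · J · P⁻¹ where J is a Jordan canonical form, so e^{tM} = P · e^{tJ} · P⁻¹, and e^{tJ} can be computed block-by-block.

M has Jordan form
J =
  [6, 1, 0]
  [0, 6, 0]
  [0, 0, 6]
(up to reordering of blocks).

Per-block formulas:
  For a 1×1 block at λ = 6: exp(t · [6]) = [e^(6t)].
  For a 2×2 Jordan block J_2(6): exp(t · J_2(6)) = e^(6t)·(I + t·N), where N is the 2×2 nilpotent shift.

After assembling e^{tJ} and conjugating by P, we get:

e^{tM} =
  [6*t*exp(6*t) + exp(6*t), 2*t*exp(6*t), -2*t*exp(6*t)]
  [-15*t*exp(6*t), -5*t*exp(6*t) + exp(6*t), 5*t*exp(6*t)]
  [3*t*exp(6*t), t*exp(6*t), -t*exp(6*t) + exp(6*t)]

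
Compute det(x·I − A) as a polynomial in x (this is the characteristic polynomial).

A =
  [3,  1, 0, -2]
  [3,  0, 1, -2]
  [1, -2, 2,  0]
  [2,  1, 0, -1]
x^4 - 4*x^3 + 6*x^2 - 4*x + 1

Expanding det(x·I − A) (e.g. by cofactor expansion or by noting that A is similar to its Jordan form J, which has the same characteristic polynomial as A) gives
  χ_A(x) = x^4 - 4*x^3 + 6*x^2 - 4*x + 1
which factors as (x - 1)^4. The eigenvalues (with algebraic multiplicities) are λ = 1 with multiplicity 4.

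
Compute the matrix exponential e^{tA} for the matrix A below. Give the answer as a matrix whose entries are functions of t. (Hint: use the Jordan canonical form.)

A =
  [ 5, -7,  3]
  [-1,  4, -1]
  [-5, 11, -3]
e^{tA} =
  [t^2*exp(2*t)/2 + 3*t*exp(2*t) + exp(2*t), -t^2*exp(2*t) - 7*t*exp(2*t), t^2*exp(2*t)/2 + 3*t*exp(2*t)]
  [-t*exp(2*t), 2*t*exp(2*t) + exp(2*t), -t*exp(2*t)]
  [-t^2*exp(2*t)/2 - 5*t*exp(2*t), t^2*exp(2*t) + 11*t*exp(2*t), -t^2*exp(2*t)/2 - 5*t*exp(2*t) + exp(2*t)]

Strategy: write A = P · J · P⁻¹ where J is a Jordan canonical form, so e^{tA} = P · e^{tJ} · P⁻¹, and e^{tJ} can be computed block-by-block.

A has Jordan form
J =
  [2, 1, 0]
  [0, 2, 1]
  [0, 0, 2]
(up to reordering of blocks).

Per-block formulas:
  For a 3×3 Jordan block J_3(2): exp(t · J_3(2)) = e^(2t)·(I + t·N + (t^2/2)·N^2), where N is the 3×3 nilpotent shift.

After assembling e^{tJ} and conjugating by P, we get:

e^{tA} =
  [t^2*exp(2*t)/2 + 3*t*exp(2*t) + exp(2*t), -t^2*exp(2*t) - 7*t*exp(2*t), t^2*exp(2*t)/2 + 3*t*exp(2*t)]
  [-t*exp(2*t), 2*t*exp(2*t) + exp(2*t), -t*exp(2*t)]
  [-t^2*exp(2*t)/2 - 5*t*exp(2*t), t^2*exp(2*t) + 11*t*exp(2*t), -t^2*exp(2*t)/2 - 5*t*exp(2*t) + exp(2*t)]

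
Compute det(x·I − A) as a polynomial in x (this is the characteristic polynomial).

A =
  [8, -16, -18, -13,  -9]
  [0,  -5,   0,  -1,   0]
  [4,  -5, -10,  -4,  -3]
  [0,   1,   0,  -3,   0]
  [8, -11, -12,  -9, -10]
x^5 + 20*x^4 + 160*x^3 + 640*x^2 + 1280*x + 1024

Expanding det(x·I − A) (e.g. by cofactor expansion or by noting that A is similar to its Jordan form J, which has the same characteristic polynomial as A) gives
  χ_A(x) = x^5 + 20*x^4 + 160*x^3 + 640*x^2 + 1280*x + 1024
which factors as (x + 4)^5. The eigenvalues (with algebraic multiplicities) are λ = -4 with multiplicity 5.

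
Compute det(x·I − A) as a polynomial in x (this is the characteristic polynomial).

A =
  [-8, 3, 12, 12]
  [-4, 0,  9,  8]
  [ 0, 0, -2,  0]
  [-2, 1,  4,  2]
x^4 + 8*x^3 + 24*x^2 + 32*x + 16

Expanding det(x·I − A) (e.g. by cofactor expansion or by noting that A is similar to its Jordan form J, which has the same characteristic polynomial as A) gives
  χ_A(x) = x^4 + 8*x^3 + 24*x^2 + 32*x + 16
which factors as (x + 2)^4. The eigenvalues (with algebraic multiplicities) are λ = -2 with multiplicity 4.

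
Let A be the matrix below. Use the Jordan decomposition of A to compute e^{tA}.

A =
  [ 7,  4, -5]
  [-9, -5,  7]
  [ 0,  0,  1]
e^{tA} =
  [6*t*exp(t) + exp(t), 4*t*exp(t), -t^2*exp(t) - 5*t*exp(t)]
  [-9*t*exp(t), -6*t*exp(t) + exp(t), 3*t^2*exp(t)/2 + 7*t*exp(t)]
  [0, 0, exp(t)]

Strategy: write A = P · J · P⁻¹ where J is a Jordan canonical form, so e^{tA} = P · e^{tJ} · P⁻¹, and e^{tJ} can be computed block-by-block.

A has Jordan form
J =
  [1, 1, 0]
  [0, 1, 1]
  [0, 0, 1]
(up to reordering of blocks).

Per-block formulas:
  For a 3×3 Jordan block J_3(1): exp(t · J_3(1)) = e^(1t)·(I + t·N + (t^2/2)·N^2), where N is the 3×3 nilpotent shift.

After assembling e^{tJ} and conjugating by P, we get:

e^{tA} =
  [6*t*exp(t) + exp(t), 4*t*exp(t), -t^2*exp(t) - 5*t*exp(t)]
  [-9*t*exp(t), -6*t*exp(t) + exp(t), 3*t^2*exp(t)/2 + 7*t*exp(t)]
  [0, 0, exp(t)]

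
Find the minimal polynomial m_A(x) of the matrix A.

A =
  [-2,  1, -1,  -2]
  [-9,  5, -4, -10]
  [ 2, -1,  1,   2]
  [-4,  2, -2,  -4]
x^3

The characteristic polynomial is χ_A(x) = x^4, so the eigenvalues are known. The minimal polynomial is
  m_A(x) = Π_λ (x − λ)^{k_λ}
where k_λ is the size of the *largest* Jordan block for λ (equivalently, the smallest k with (A − λI)^k v = 0 for every generalised eigenvector v of λ).

  λ = 0: largest Jordan block has size 3, contributing (x − 0)^3

So m_A(x) = x^3 = x^3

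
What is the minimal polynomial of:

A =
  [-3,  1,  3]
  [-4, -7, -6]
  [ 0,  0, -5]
x^2 + 10*x + 25

The characteristic polynomial is χ_A(x) = (x + 5)^3, so the eigenvalues are known. The minimal polynomial is
  m_A(x) = Π_λ (x − λ)^{k_λ}
where k_λ is the size of the *largest* Jordan block for λ (equivalently, the smallest k with (A − λI)^k v = 0 for every generalised eigenvector v of λ).

  λ = -5: largest Jordan block has size 2, contributing (x + 5)^2

So m_A(x) = (x + 5)^2 = x^2 + 10*x + 25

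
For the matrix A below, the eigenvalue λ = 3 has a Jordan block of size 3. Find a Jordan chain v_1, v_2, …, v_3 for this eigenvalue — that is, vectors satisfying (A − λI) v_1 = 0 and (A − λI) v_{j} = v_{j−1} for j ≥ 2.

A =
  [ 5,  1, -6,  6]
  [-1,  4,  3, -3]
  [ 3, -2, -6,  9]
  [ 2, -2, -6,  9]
A Jordan chain for λ = 3 of length 3:
v_1 = (-3, 0, -1, 0)ᵀ
v_2 = (2, -1, 3, 2)ᵀ
v_3 = (1, 0, 0, 0)ᵀ

Let N = A − (3)·I. We want v_3 with N^3 v_3 = 0 but N^2 v_3 ≠ 0; then v_{j-1} := N · v_j for j = 3, …, 2.

Pick v_3 = (1, 0, 0, 0)ᵀ.
Then v_2 = N · v_3 = (2, -1, 3, 2)ᵀ.
Then v_1 = N · v_2 = (-3, 0, -1, 0)ᵀ.

Sanity check: (A − (3)·I) v_1 = (0, 0, 0, 0)ᵀ = 0. ✓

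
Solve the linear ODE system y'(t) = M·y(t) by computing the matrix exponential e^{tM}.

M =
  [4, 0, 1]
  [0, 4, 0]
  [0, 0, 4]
e^{tM} =
  [exp(4*t), 0, t*exp(4*t)]
  [0, exp(4*t), 0]
  [0, 0, exp(4*t)]

Strategy: write M = P · J · P⁻¹ where J is a Jordan canonical form, so e^{tM} = P · e^{tJ} · P⁻¹, and e^{tJ} can be computed block-by-block.

M has Jordan form
J =
  [4, 1, 0]
  [0, 4, 0]
  [0, 0, 4]
(up to reordering of blocks).

Per-block formulas:
  For a 1×1 block at λ = 4: exp(t · [4]) = [e^(4t)].
  For a 2×2 Jordan block J_2(4): exp(t · J_2(4)) = e^(4t)·(I + t·N), where N is the 2×2 nilpotent shift.

After assembling e^{tJ} and conjugating by P, we get:

e^{tM} =
  [exp(4*t), 0, t*exp(4*t)]
  [0, exp(4*t), 0]
  [0, 0, exp(4*t)]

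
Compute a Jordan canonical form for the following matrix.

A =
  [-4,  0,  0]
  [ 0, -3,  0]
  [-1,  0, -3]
J_1(-4) ⊕ J_1(-3) ⊕ J_1(-3)

The characteristic polynomial is
  det(x·I − A) = x^3 + 10*x^2 + 33*x + 36 = (x + 3)^2*(x + 4)

Eigenvalues and multiplicities (the geometric multiplicity of λ is n − rank(A − λI), which equals the number of Jordan blocks for λ):
  λ = -4: algebraic multiplicity = 1, geometric multiplicity = 1
  λ = -3: algebraic multiplicity = 2, geometric multiplicity = 2

Determining the block sizes for each eigenvalue:
  λ = -4: one block (gm = 1), so the single block has size am = 1 → block sizes [1]
  λ = -3: gm = am = 2, so every block has size 1 → block sizes [1, 1]

Assembling the blocks gives a Jordan form
J =
  [-4,  0,  0]
  [ 0, -3,  0]
  [ 0,  0, -3]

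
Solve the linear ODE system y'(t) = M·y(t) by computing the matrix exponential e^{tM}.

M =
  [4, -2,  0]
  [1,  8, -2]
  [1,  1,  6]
e^{tM} =
  [t^2*exp(6*t) - 2*t*exp(6*t) + exp(6*t), -2*t*exp(6*t), 2*t^2*exp(6*t)]
  [-t^2*exp(6*t) + t*exp(6*t), 2*t*exp(6*t) + exp(6*t), -2*t^2*exp(6*t) - 2*t*exp(6*t)]
  [-t^2*exp(6*t)/2 + t*exp(6*t), t*exp(6*t), -t^2*exp(6*t) + exp(6*t)]

Strategy: write M = P · J · P⁻¹ where J is a Jordan canonical form, so e^{tM} = P · e^{tJ} · P⁻¹, and e^{tJ} can be computed block-by-block.

M has Jordan form
J =
  [6, 1, 0]
  [0, 6, 1]
  [0, 0, 6]
(up to reordering of blocks).

Per-block formulas:
  For a 3×3 Jordan block J_3(6): exp(t · J_3(6)) = e^(6t)·(I + t·N + (t^2/2)·N^2), where N is the 3×3 nilpotent shift.

After assembling e^{tJ} and conjugating by P, we get:

e^{tM} =
  [t^2*exp(6*t) - 2*t*exp(6*t) + exp(6*t), -2*t*exp(6*t), 2*t^2*exp(6*t)]
  [-t^2*exp(6*t) + t*exp(6*t), 2*t*exp(6*t) + exp(6*t), -2*t^2*exp(6*t) - 2*t*exp(6*t)]
  [-t^2*exp(6*t)/2 + t*exp(6*t), t*exp(6*t), -t^2*exp(6*t) + exp(6*t)]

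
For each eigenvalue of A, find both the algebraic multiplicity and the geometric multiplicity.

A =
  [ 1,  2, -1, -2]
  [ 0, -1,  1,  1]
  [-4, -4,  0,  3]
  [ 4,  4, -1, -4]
λ = -1: alg = 4, geom = 2

Step 1 — factor the characteristic polynomial to read off the algebraic multiplicities:
  χ_A(x) = (x + 1)^4

Step 2 — compute geometric multiplicities via the rank-nullity identity g(λ) = n − rank(A − λI):
  rank(A − (-1)·I) = 2, so dim ker(A − (-1)·I) = n − 2 = 2

Summary:
  λ = -1: algebraic multiplicity = 4, geometric multiplicity = 2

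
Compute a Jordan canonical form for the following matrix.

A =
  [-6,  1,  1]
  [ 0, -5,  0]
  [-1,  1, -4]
J_2(-5) ⊕ J_1(-5)

The characteristic polynomial is
  det(x·I − A) = x^3 + 15*x^2 + 75*x + 125 = (x + 5)^3

Eigenvalues and multiplicities (the geometric multiplicity of λ is n − rank(A − λI), which equals the number of Jordan blocks for λ):
  λ = -5: algebraic multiplicity = 3, geometric multiplicity = 2

Determining the block sizes for each eigenvalue:
  λ = -5: 2 blocks summing to 3 forces exactly one block of size 2 and the rest size 1 → block sizes [2, 1]

Assembling the blocks gives a Jordan form
J =
  [-5,  1,  0]
  [ 0, -5,  0]
  [ 0,  0, -5]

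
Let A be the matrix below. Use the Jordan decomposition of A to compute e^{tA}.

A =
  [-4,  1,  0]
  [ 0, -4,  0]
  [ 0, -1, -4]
e^{tA} =
  [exp(-4*t), t*exp(-4*t), 0]
  [0, exp(-4*t), 0]
  [0, -t*exp(-4*t), exp(-4*t)]

Strategy: write A = P · J · P⁻¹ where J is a Jordan canonical form, so e^{tA} = P · e^{tJ} · P⁻¹, and e^{tJ} can be computed block-by-block.

A has Jordan form
J =
  [-4,  1,  0]
  [ 0, -4,  0]
  [ 0,  0, -4]
(up to reordering of blocks).

Per-block formulas:
  For a 2×2 Jordan block J_2(-4): exp(t · J_2(-4)) = e^(-4t)·(I + t·N), where N is the 2×2 nilpotent shift.
  For a 1×1 block at λ = -4: exp(t · [-4]) = [e^(-4t)].

After assembling e^{tJ} and conjugating by P, we get:

e^{tA} =
  [exp(-4*t), t*exp(-4*t), 0]
  [0, exp(-4*t), 0]
  [0, -t*exp(-4*t), exp(-4*t)]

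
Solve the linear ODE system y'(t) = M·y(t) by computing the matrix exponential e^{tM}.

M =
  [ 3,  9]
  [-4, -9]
e^{tM} =
  [6*t*exp(-3*t) + exp(-3*t), 9*t*exp(-3*t)]
  [-4*t*exp(-3*t), -6*t*exp(-3*t) + exp(-3*t)]

Strategy: write M = P · J · P⁻¹ where J is a Jordan canonical form, so e^{tM} = P · e^{tJ} · P⁻¹, and e^{tJ} can be computed block-by-block.

M has Jordan form
J =
  [-3,  1]
  [ 0, -3]
(up to reordering of blocks).

Per-block formulas:
  For a 2×2 Jordan block J_2(-3): exp(t · J_2(-3)) = e^(-3t)·(I + t·N), where N is the 2×2 nilpotent shift.

After assembling e^{tJ} and conjugating by P, we get:

e^{tM} =
  [6*t*exp(-3*t) + exp(-3*t), 9*t*exp(-3*t)]
  [-4*t*exp(-3*t), -6*t*exp(-3*t) + exp(-3*t)]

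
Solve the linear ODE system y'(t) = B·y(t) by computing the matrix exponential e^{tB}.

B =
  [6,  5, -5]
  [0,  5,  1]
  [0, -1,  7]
e^{tB} =
  [exp(6*t), 5*t*exp(6*t), -5*t*exp(6*t)]
  [0, -t*exp(6*t) + exp(6*t), t*exp(6*t)]
  [0, -t*exp(6*t), t*exp(6*t) + exp(6*t)]

Strategy: write B = P · J · P⁻¹ where J is a Jordan canonical form, so e^{tB} = P · e^{tJ} · P⁻¹, and e^{tJ} can be computed block-by-block.

B has Jordan form
J =
  [6, 1, 0]
  [0, 6, 0]
  [0, 0, 6]
(up to reordering of blocks).

Per-block formulas:
  For a 2×2 Jordan block J_2(6): exp(t · J_2(6)) = e^(6t)·(I + t·N), where N is the 2×2 nilpotent shift.
  For a 1×1 block at λ = 6: exp(t · [6]) = [e^(6t)].

After assembling e^{tJ} and conjugating by P, we get:

e^{tB} =
  [exp(6*t), 5*t*exp(6*t), -5*t*exp(6*t)]
  [0, -t*exp(6*t) + exp(6*t), t*exp(6*t)]
  [0, -t*exp(6*t), t*exp(6*t) + exp(6*t)]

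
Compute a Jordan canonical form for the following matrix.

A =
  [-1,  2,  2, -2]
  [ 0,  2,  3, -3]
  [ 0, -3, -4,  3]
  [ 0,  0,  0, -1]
J_2(-1) ⊕ J_1(-1) ⊕ J_1(-1)

The characteristic polynomial is
  det(x·I − A) = x^4 + 4*x^3 + 6*x^2 + 4*x + 1 = (x + 1)^4

Eigenvalues and multiplicities (the geometric multiplicity of λ is n − rank(A − λI), which equals the number of Jordan blocks for λ):
  λ = -1: algebraic multiplicity = 4, geometric multiplicity = 3

Determining the block sizes for each eigenvalue:
  λ = -1: 3 blocks summing to 4 forces exactly one block of size 2 and the rest size 1 → block sizes [2, 1, 1]

Assembling the blocks gives a Jordan form
J =
  [-1,  1,  0,  0]
  [ 0, -1,  0,  0]
  [ 0,  0, -1,  0]
  [ 0,  0,  0, -1]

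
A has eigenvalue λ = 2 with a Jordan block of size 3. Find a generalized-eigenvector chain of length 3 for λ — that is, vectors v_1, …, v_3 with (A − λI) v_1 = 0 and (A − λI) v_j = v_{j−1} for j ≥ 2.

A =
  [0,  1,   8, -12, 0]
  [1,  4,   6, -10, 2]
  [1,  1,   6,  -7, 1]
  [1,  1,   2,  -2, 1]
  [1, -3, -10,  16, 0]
A Jordan chain for λ = 2 of length 3:
v_1 = (4, 8, 6, 4, -8)ᵀ
v_2 = (6, 8, 7, 4, -8)ᵀ
v_3 = (2, -2, 0, -1, 0)ᵀ

Let N = A − (2)·I. We want v_3 with N^3 v_3 = 0 but N^2 v_3 ≠ 0; then v_{j-1} := N · v_j for j = 3, …, 2.

Pick v_3 = (2, -2, 0, -1, 0)ᵀ.
Then v_2 = N · v_3 = (6, 8, 7, 4, -8)ᵀ.
Then v_1 = N · v_2 = (4, 8, 6, 4, -8)ᵀ.

Sanity check: (A − (2)·I) v_1 = (0, 0, 0, 0, 0)ᵀ = 0. ✓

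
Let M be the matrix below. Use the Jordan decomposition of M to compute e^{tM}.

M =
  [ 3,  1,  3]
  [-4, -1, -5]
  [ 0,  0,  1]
e^{tM} =
  [2*t*exp(t) + exp(t), t*exp(t), t^2*exp(t)/2 + 3*t*exp(t)]
  [-4*t*exp(t), -2*t*exp(t) + exp(t), -t^2*exp(t) - 5*t*exp(t)]
  [0, 0, exp(t)]

Strategy: write M = P · J · P⁻¹ where J is a Jordan canonical form, so e^{tM} = P · e^{tJ} · P⁻¹, and e^{tJ} can be computed block-by-block.

M has Jordan form
J =
  [1, 1, 0]
  [0, 1, 1]
  [0, 0, 1]
(up to reordering of blocks).

Per-block formulas:
  For a 3×3 Jordan block J_3(1): exp(t · J_3(1)) = e^(1t)·(I + t·N + (t^2/2)·N^2), where N is the 3×3 nilpotent shift.

After assembling e^{tJ} and conjugating by P, we get:

e^{tM} =
  [2*t*exp(t) + exp(t), t*exp(t), t^2*exp(t)/2 + 3*t*exp(t)]
  [-4*t*exp(t), -2*t*exp(t) + exp(t), -t^2*exp(t) - 5*t*exp(t)]
  [0, 0, exp(t)]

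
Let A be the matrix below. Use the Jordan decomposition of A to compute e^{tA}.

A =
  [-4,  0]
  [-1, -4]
e^{tA} =
  [exp(-4*t), 0]
  [-t*exp(-4*t), exp(-4*t)]

Strategy: write A = P · J · P⁻¹ where J is a Jordan canonical form, so e^{tA} = P · e^{tJ} · P⁻¹, and e^{tJ} can be computed block-by-block.

A has Jordan form
J =
  [-4,  1]
  [ 0, -4]
(up to reordering of blocks).

Per-block formulas:
  For a 2×2 Jordan block J_2(-4): exp(t · J_2(-4)) = e^(-4t)·(I + t·N), where N is the 2×2 nilpotent shift.

After assembling e^{tJ} and conjugating by P, we get:

e^{tA} =
  [exp(-4*t), 0]
  [-t*exp(-4*t), exp(-4*t)]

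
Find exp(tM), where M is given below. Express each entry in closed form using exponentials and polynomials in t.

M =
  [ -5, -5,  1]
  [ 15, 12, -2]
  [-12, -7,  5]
e^{tM} =
  [-3*t^2*exp(4*t) - 9*t*exp(4*t) + exp(4*t), -t^2*exp(4*t) - 5*t*exp(4*t), t^2*exp(4*t) + t*exp(4*t)]
  [9*t^2*exp(4*t)/2 + 15*t*exp(4*t), 3*t^2*exp(4*t)/2 + 8*t*exp(4*t) + exp(4*t), -3*t^2*exp(4*t)/2 - 2*t*exp(4*t)]
  [-9*t^2*exp(4*t)/2 - 12*t*exp(4*t), -3*t^2*exp(4*t)/2 - 7*t*exp(4*t), 3*t^2*exp(4*t)/2 + t*exp(4*t) + exp(4*t)]

Strategy: write M = P · J · P⁻¹ where J is a Jordan canonical form, so e^{tM} = P · e^{tJ} · P⁻¹, and e^{tJ} can be computed block-by-block.

M has Jordan form
J =
  [4, 1, 0]
  [0, 4, 1]
  [0, 0, 4]
(up to reordering of blocks).

Per-block formulas:
  For a 3×3 Jordan block J_3(4): exp(t · J_3(4)) = e^(4t)·(I + t·N + (t^2/2)·N^2), where N is the 3×3 nilpotent shift.

After assembling e^{tJ} and conjugating by P, we get:

e^{tM} =
  [-3*t^2*exp(4*t) - 9*t*exp(4*t) + exp(4*t), -t^2*exp(4*t) - 5*t*exp(4*t), t^2*exp(4*t) + t*exp(4*t)]
  [9*t^2*exp(4*t)/2 + 15*t*exp(4*t), 3*t^2*exp(4*t)/2 + 8*t*exp(4*t) + exp(4*t), -3*t^2*exp(4*t)/2 - 2*t*exp(4*t)]
  [-9*t^2*exp(4*t)/2 - 12*t*exp(4*t), -3*t^2*exp(4*t)/2 - 7*t*exp(4*t), 3*t^2*exp(4*t)/2 + t*exp(4*t) + exp(4*t)]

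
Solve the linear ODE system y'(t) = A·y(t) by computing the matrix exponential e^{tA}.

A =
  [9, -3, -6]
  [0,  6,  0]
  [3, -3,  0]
e^{tA} =
  [2*exp(6*t) - exp(3*t), -exp(6*t) + exp(3*t), -2*exp(6*t) + 2*exp(3*t)]
  [0, exp(6*t), 0]
  [exp(6*t) - exp(3*t), -exp(6*t) + exp(3*t), -exp(6*t) + 2*exp(3*t)]

Strategy: write A = P · J · P⁻¹ where J is a Jordan canonical form, so e^{tA} = P · e^{tJ} · P⁻¹, and e^{tJ} can be computed block-by-block.

A has Jordan form
J =
  [3, 0, 0]
  [0, 6, 0]
  [0, 0, 6]
(up to reordering of blocks).

Per-block formulas:
  For a 1×1 block at λ = 6: exp(t · [6]) = [e^(6t)].
  For a 1×1 block at λ = 3: exp(t · [3]) = [e^(3t)].

After assembling e^{tJ} and conjugating by P, we get:

e^{tA} =
  [2*exp(6*t) - exp(3*t), -exp(6*t) + exp(3*t), -2*exp(6*t) + 2*exp(3*t)]
  [0, exp(6*t), 0]
  [exp(6*t) - exp(3*t), -exp(6*t) + exp(3*t), -exp(6*t) + 2*exp(3*t)]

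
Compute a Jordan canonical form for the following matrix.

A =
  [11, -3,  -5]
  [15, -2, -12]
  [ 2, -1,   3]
J_3(4)

The characteristic polynomial is
  det(x·I − A) = x^3 - 12*x^2 + 48*x - 64 = (x - 4)^3

Eigenvalues and multiplicities (the geometric multiplicity of λ is n − rank(A − λI), which equals the number of Jordan blocks for λ):
  λ = 4: algebraic multiplicity = 3, geometric multiplicity = 1

Determining the block sizes for each eigenvalue:
  λ = 4: one block (gm = 1), so the single block has size am = 3 → block sizes [3]

Assembling the blocks gives a Jordan form
J =
  [4, 1, 0]
  [0, 4, 1]
  [0, 0, 4]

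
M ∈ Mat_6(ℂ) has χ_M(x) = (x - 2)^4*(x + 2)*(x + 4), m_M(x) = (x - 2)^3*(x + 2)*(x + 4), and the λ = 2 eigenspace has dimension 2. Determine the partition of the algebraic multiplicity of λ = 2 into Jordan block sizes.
Block sizes for λ = 2: [3, 1]

Step 1 — from the characteristic polynomial, algebraic multiplicity of λ = 2 is 4. From dim ker(M − (2)·I) = 2, there are exactly 2 Jordan blocks for λ = 2.
Step 2 — from the minimal polynomial, the factor (x − 2)^3 tells us the largest block for λ = 2 has size 3.
Step 3 — with total size 4, 2 blocks, and largest block 3, the block sizes (in nonincreasing order) are [3, 1].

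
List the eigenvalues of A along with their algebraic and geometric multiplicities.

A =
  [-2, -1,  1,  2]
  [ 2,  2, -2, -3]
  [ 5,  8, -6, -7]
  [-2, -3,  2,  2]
λ = -1: alg = 4, geom = 2

Step 1 — factor the characteristic polynomial to read off the algebraic multiplicities:
  χ_A(x) = (x + 1)^4

Step 2 — compute geometric multiplicities via the rank-nullity identity g(λ) = n − rank(A − λI):
  rank(A − (-1)·I) = 2, so dim ker(A − (-1)·I) = n − 2 = 2

Summary:
  λ = -1: algebraic multiplicity = 4, geometric multiplicity = 2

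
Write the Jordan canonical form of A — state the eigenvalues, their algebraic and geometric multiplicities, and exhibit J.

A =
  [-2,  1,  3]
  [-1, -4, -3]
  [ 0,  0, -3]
J_2(-3) ⊕ J_1(-3)

The characteristic polynomial is
  det(x·I − A) = x^3 + 9*x^2 + 27*x + 27 = (x + 3)^3

Eigenvalues and multiplicities (the geometric multiplicity of λ is n − rank(A − λI), which equals the number of Jordan blocks for λ):
  λ = -3: algebraic multiplicity = 3, geometric multiplicity = 2

Determining the block sizes for each eigenvalue:
  λ = -3: 2 blocks summing to 3 forces exactly one block of size 2 and the rest size 1 → block sizes [2, 1]

Assembling the blocks gives a Jordan form
J =
  [-3,  1,  0]
  [ 0, -3,  0]
  [ 0,  0, -3]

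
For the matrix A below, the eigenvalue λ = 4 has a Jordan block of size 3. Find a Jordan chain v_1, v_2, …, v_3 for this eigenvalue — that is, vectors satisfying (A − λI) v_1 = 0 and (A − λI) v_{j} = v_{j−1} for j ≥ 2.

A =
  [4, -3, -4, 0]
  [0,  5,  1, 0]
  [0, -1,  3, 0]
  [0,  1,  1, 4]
A Jordan chain for λ = 4 of length 3:
v_1 = (1, 0, 0, 0)ᵀ
v_2 = (-3, 1, -1, 1)ᵀ
v_3 = (0, 1, 0, 0)ᵀ

Let N = A − (4)·I. We want v_3 with N^3 v_3 = 0 but N^2 v_3 ≠ 0; then v_{j-1} := N · v_j for j = 3, …, 2.

Pick v_3 = (0, 1, 0, 0)ᵀ.
Then v_2 = N · v_3 = (-3, 1, -1, 1)ᵀ.
Then v_1 = N · v_2 = (1, 0, 0, 0)ᵀ.

Sanity check: (A − (4)·I) v_1 = (0, 0, 0, 0)ᵀ = 0. ✓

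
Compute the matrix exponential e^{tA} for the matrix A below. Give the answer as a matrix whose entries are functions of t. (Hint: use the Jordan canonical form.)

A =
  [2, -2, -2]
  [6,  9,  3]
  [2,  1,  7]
e^{tA} =
  [-4*t*exp(6*t) + exp(6*t), -2*t*exp(6*t), -2*t*exp(6*t)]
  [6*t*exp(6*t), 3*t*exp(6*t) + exp(6*t), 3*t*exp(6*t)]
  [2*t*exp(6*t), t*exp(6*t), t*exp(6*t) + exp(6*t)]

Strategy: write A = P · J · P⁻¹ where J is a Jordan canonical form, so e^{tA} = P · e^{tJ} · P⁻¹, and e^{tJ} can be computed block-by-block.

A has Jordan form
J =
  [6, 1, 0]
  [0, 6, 0]
  [0, 0, 6]
(up to reordering of blocks).

Per-block formulas:
  For a 1×1 block at λ = 6: exp(t · [6]) = [e^(6t)].
  For a 2×2 Jordan block J_2(6): exp(t · J_2(6)) = e^(6t)·(I + t·N), where N is the 2×2 nilpotent shift.

After assembling e^{tJ} and conjugating by P, we get:

e^{tA} =
  [-4*t*exp(6*t) + exp(6*t), -2*t*exp(6*t), -2*t*exp(6*t)]
  [6*t*exp(6*t), 3*t*exp(6*t) + exp(6*t), 3*t*exp(6*t)]
  [2*t*exp(6*t), t*exp(6*t), t*exp(6*t) + exp(6*t)]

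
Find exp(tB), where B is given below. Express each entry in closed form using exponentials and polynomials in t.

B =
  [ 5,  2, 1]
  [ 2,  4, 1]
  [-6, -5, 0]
e^{tB} =
  [t^2*exp(3*t) + 2*t*exp(3*t) + exp(3*t), t^2*exp(3*t)/2 + 2*t*exp(3*t), t^2*exp(3*t)/2 + t*exp(3*t)]
  [2*t*exp(3*t), t*exp(3*t) + exp(3*t), t*exp(3*t)]
  [-2*t^2*exp(3*t) - 6*t*exp(3*t), -t^2*exp(3*t) - 5*t*exp(3*t), -t^2*exp(3*t) - 3*t*exp(3*t) + exp(3*t)]

Strategy: write B = P · J · P⁻¹ where J is a Jordan canonical form, so e^{tB} = P · e^{tJ} · P⁻¹, and e^{tJ} can be computed block-by-block.

B has Jordan form
J =
  [3, 1, 0]
  [0, 3, 1]
  [0, 0, 3]
(up to reordering of blocks).

Per-block formulas:
  For a 3×3 Jordan block J_3(3): exp(t · J_3(3)) = e^(3t)·(I + t·N + (t^2/2)·N^2), where N is the 3×3 nilpotent shift.

After assembling e^{tJ} and conjugating by P, we get:

e^{tB} =
  [t^2*exp(3*t) + 2*t*exp(3*t) + exp(3*t), t^2*exp(3*t)/2 + 2*t*exp(3*t), t^2*exp(3*t)/2 + t*exp(3*t)]
  [2*t*exp(3*t), t*exp(3*t) + exp(3*t), t*exp(3*t)]
  [-2*t^2*exp(3*t) - 6*t*exp(3*t), -t^2*exp(3*t) - 5*t*exp(3*t), -t^2*exp(3*t) - 3*t*exp(3*t) + exp(3*t)]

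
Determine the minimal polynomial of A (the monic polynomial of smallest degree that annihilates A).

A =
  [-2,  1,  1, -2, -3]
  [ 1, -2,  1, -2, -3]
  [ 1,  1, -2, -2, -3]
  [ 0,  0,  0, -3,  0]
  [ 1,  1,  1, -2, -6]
x^2 + 6*x + 9

The characteristic polynomial is χ_A(x) = (x + 3)^5, so the eigenvalues are known. The minimal polynomial is
  m_A(x) = Π_λ (x − λ)^{k_λ}
where k_λ is the size of the *largest* Jordan block for λ (equivalently, the smallest k with (A − λI)^k v = 0 for every generalised eigenvector v of λ).

  λ = -3: largest Jordan block has size 2, contributing (x + 3)^2

So m_A(x) = (x + 3)^2 = x^2 + 6*x + 9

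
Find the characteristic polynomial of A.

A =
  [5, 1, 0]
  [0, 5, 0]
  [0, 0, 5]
x^3 - 15*x^2 + 75*x - 125

Expanding det(x·I − A) (e.g. by cofactor expansion or by noting that A is similar to its Jordan form J, which has the same characteristic polynomial as A) gives
  χ_A(x) = x^3 - 15*x^2 + 75*x - 125
which factors as (x - 5)^3. The eigenvalues (with algebraic multiplicities) are λ = 5 with multiplicity 3.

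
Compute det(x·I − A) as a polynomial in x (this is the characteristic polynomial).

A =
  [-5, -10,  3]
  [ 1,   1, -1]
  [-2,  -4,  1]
x^3 + 3*x^2 + 3*x + 1

Expanding det(x·I − A) (e.g. by cofactor expansion or by noting that A is similar to its Jordan form J, which has the same characteristic polynomial as A) gives
  χ_A(x) = x^3 + 3*x^2 + 3*x + 1
which factors as (x + 1)^3. The eigenvalues (with algebraic multiplicities) are λ = -1 with multiplicity 3.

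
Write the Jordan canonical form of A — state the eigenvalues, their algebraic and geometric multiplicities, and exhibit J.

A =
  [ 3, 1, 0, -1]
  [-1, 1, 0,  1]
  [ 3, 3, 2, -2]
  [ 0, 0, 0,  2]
J_2(2) ⊕ J_2(2)

The characteristic polynomial is
  det(x·I − A) = x^4 - 8*x^3 + 24*x^2 - 32*x + 16 = (x - 2)^4

Eigenvalues and multiplicities (the geometric multiplicity of λ is n − rank(A − λI), which equals the number of Jordan blocks for λ):
  λ = 2: algebraic multiplicity = 4, geometric multiplicity = 2

Determining the block sizes for each eigenvalue:
  λ = 2: with am = 4 and gm = 2, the partition is not yet determined (e.g. several partitions of 4 into 2 parts exist). Let N = A − (2)·I. Computing rank(N^1) = 2, rank(N^2) = 0; the number of blocks of size ≥ j is rank(N^{j−1}) − rank(N^j), giving [2, 2]. So we have 2 block(s) of size 2 → block sizes [2, 2]

Assembling the blocks gives a Jordan form
J =
  [2, 1, 0, 0]
  [0, 2, 0, 0]
  [0, 0, 2, 1]
  [0, 0, 0, 2]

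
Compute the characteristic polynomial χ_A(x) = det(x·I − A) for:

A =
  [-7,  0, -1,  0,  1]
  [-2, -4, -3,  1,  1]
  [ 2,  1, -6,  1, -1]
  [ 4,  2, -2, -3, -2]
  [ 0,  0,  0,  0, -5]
x^5 + 25*x^4 + 250*x^3 + 1250*x^2 + 3125*x + 3125

Expanding det(x·I − A) (e.g. by cofactor expansion or by noting that A is similar to its Jordan form J, which has the same characteristic polynomial as A) gives
  χ_A(x) = x^5 + 25*x^4 + 250*x^3 + 1250*x^2 + 3125*x + 3125
which factors as (x + 5)^5. The eigenvalues (with algebraic multiplicities) are λ = -5 with multiplicity 5.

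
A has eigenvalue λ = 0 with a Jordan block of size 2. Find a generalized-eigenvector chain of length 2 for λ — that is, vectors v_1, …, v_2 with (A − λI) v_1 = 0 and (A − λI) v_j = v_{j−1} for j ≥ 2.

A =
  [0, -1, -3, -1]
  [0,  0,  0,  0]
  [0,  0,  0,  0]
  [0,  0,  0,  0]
A Jordan chain for λ = 0 of length 2:
v_1 = (-1, 0, 0, 0)ᵀ
v_2 = (0, 1, 0, 0)ᵀ

Let N = A − (0)·I. We want v_2 with N^2 v_2 = 0 but N^1 v_2 ≠ 0; then v_{j-1} := N · v_j for j = 2, …, 2.

Pick v_2 = (0, 1, 0, 0)ᵀ.
Then v_1 = N · v_2 = (-1, 0, 0, 0)ᵀ.

Sanity check: (A − (0)·I) v_1 = (0, 0, 0, 0)ᵀ = 0. ✓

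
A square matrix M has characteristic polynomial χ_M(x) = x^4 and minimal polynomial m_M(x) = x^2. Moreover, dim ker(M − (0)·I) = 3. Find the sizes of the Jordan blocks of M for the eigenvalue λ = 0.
Block sizes for λ = 0: [2, 1, 1]

Step 1 — from the characteristic polynomial, algebraic multiplicity of λ = 0 is 4. From dim ker(M − (0)·I) = 3, there are exactly 3 Jordan blocks for λ = 0.
Step 2 — from the minimal polynomial, the factor (x − 0)^2 tells us the largest block for λ = 0 has size 2.
Step 3 — with total size 4, 3 blocks, and largest block 2, the block sizes (in nonincreasing order) are [2, 1, 1].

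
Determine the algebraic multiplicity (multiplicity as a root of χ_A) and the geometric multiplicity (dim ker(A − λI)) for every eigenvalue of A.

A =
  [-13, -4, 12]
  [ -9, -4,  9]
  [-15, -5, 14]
λ = -1: alg = 3, geom = 2

Step 1 — factor the characteristic polynomial to read off the algebraic multiplicities:
  χ_A(x) = (x + 1)^3

Step 2 — compute geometric multiplicities via the rank-nullity identity g(λ) = n − rank(A − λI):
  rank(A − (-1)·I) = 1, so dim ker(A − (-1)·I) = n − 1 = 2

Summary:
  λ = -1: algebraic multiplicity = 3, geometric multiplicity = 2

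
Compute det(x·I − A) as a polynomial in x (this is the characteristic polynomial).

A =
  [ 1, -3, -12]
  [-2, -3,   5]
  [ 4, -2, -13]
x^3 + 15*x^2 + 75*x + 125

Expanding det(x·I − A) (e.g. by cofactor expansion or by noting that A is similar to its Jordan form J, which has the same characteristic polynomial as A) gives
  χ_A(x) = x^3 + 15*x^2 + 75*x + 125
which factors as (x + 5)^3. The eigenvalues (with algebraic multiplicities) are λ = -5 with multiplicity 3.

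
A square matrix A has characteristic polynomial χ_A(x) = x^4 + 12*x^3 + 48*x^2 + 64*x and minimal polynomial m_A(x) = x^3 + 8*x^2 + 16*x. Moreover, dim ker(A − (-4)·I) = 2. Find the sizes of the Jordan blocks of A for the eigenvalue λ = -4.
Block sizes for λ = -4: [2, 1]

Step 1 — from the characteristic polynomial, algebraic multiplicity of λ = -4 is 3. From dim ker(A − (-4)·I) = 2, there are exactly 2 Jordan blocks for λ = -4.
Step 2 — from the minimal polynomial, the factor (x + 4)^2 tells us the largest block for λ = -4 has size 2.
Step 3 — with total size 3, 2 blocks, and largest block 2, the block sizes (in nonincreasing order) are [2, 1].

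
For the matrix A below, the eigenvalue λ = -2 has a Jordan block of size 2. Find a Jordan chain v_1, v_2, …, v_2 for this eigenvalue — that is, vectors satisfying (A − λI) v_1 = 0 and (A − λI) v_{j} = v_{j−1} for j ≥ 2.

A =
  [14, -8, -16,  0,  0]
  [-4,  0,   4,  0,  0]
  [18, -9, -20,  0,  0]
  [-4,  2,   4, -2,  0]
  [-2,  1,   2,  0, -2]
A Jordan chain for λ = -2 of length 2:
v_1 = (16, -4, 18, -4, -2)ᵀ
v_2 = (1, 0, 0, 0, 0)ᵀ

Let N = A − (-2)·I. We want v_2 with N^2 v_2 = 0 but N^1 v_2 ≠ 0; then v_{j-1} := N · v_j for j = 2, …, 2.

Pick v_2 = (1, 0, 0, 0, 0)ᵀ.
Then v_1 = N · v_2 = (16, -4, 18, -4, -2)ᵀ.

Sanity check: (A − (-2)·I) v_1 = (0, 0, 0, 0, 0)ᵀ = 0. ✓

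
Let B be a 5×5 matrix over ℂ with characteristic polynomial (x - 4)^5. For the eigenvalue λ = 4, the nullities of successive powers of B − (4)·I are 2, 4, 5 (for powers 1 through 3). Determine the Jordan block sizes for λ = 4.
Block sizes for λ = 4: [3, 2]

From the dimensions of kernels of powers, the number of Jordan blocks of size at least j is d_j − d_{j−1} where d_j = dim ker(N^j) (with d_0 = 0). Computing the differences gives [2, 2, 1].
The number of blocks of size exactly k is (#blocks of size ≥ k) − (#blocks of size ≥ k + 1), so the partition is: 1 block(s) of size 2, 1 block(s) of size 3.
In nonincreasing order the block sizes are [3, 2].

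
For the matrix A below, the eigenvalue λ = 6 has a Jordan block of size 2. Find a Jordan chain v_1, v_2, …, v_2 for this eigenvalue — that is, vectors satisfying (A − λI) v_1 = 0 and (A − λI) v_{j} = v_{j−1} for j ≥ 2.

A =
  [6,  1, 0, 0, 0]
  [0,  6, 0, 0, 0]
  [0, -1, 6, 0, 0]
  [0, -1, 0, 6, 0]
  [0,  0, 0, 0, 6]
A Jordan chain for λ = 6 of length 2:
v_1 = (1, 0, -1, -1, 0)ᵀ
v_2 = (0, 1, 0, 0, 0)ᵀ

Let N = A − (6)·I. We want v_2 with N^2 v_2 = 0 but N^1 v_2 ≠ 0; then v_{j-1} := N · v_j for j = 2, …, 2.

Pick v_2 = (0, 1, 0, 0, 0)ᵀ.
Then v_1 = N · v_2 = (1, 0, -1, -1, 0)ᵀ.

Sanity check: (A − (6)·I) v_1 = (0, 0, 0, 0, 0)ᵀ = 0. ✓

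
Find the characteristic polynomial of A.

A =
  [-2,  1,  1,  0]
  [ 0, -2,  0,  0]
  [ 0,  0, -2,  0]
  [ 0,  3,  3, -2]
x^4 + 8*x^3 + 24*x^2 + 32*x + 16

Expanding det(x·I − A) (e.g. by cofactor expansion or by noting that A is similar to its Jordan form J, which has the same characteristic polynomial as A) gives
  χ_A(x) = x^4 + 8*x^3 + 24*x^2 + 32*x + 16
which factors as (x + 2)^4. The eigenvalues (with algebraic multiplicities) are λ = -2 with multiplicity 4.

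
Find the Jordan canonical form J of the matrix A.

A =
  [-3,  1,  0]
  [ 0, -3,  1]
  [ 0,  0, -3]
J_3(-3)

The characteristic polynomial is
  det(x·I − A) = x^3 + 9*x^2 + 27*x + 27 = (x + 3)^3

Eigenvalues and multiplicities (the geometric multiplicity of λ is n − rank(A − λI), which equals the number of Jordan blocks for λ):
  λ = -3: algebraic multiplicity = 3, geometric multiplicity = 1

Determining the block sizes for each eigenvalue:
  λ = -3: one block (gm = 1), so the single block has size am = 3 → block sizes [3]

Assembling the blocks gives a Jordan form
J =
  [-3,  1,  0]
  [ 0, -3,  1]
  [ 0,  0, -3]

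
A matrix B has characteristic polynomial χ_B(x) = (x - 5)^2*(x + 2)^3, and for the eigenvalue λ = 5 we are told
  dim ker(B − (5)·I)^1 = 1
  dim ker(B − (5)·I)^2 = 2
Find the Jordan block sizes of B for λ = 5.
Block sizes for λ = 5: [2]

From the dimensions of kernels of powers, the number of Jordan blocks of size at least j is d_j − d_{j−1} where d_j = dim ker(N^j) (with d_0 = 0). Computing the differences gives [1, 1].
The number of blocks of size exactly k is (#blocks of size ≥ k) − (#blocks of size ≥ k + 1), so the partition is: 1 block(s) of size 2.
In nonincreasing order the block sizes are [2].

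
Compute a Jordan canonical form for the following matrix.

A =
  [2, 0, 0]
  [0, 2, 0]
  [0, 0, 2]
J_1(2) ⊕ J_1(2) ⊕ J_1(2)

The characteristic polynomial is
  det(x·I − A) = x^3 - 6*x^2 + 12*x - 8 = (x - 2)^3

Eigenvalues and multiplicities (the geometric multiplicity of λ is n − rank(A − λI), which equals the number of Jordan blocks for λ):
  λ = 2: algebraic multiplicity = 3, geometric multiplicity = 3

Determining the block sizes for each eigenvalue:
  λ = 2: gm = am = 3, so every block has size 1 → block sizes [1, 1, 1]

Assembling the blocks gives a Jordan form
J =
  [2, 0, 0]
  [0, 2, 0]
  [0, 0, 2]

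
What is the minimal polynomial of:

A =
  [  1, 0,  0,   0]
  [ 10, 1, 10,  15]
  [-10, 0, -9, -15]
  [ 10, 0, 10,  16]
x^2 - 7*x + 6

The characteristic polynomial is χ_A(x) = (x - 6)*(x - 1)^3, so the eigenvalues are known. The minimal polynomial is
  m_A(x) = Π_λ (x − λ)^{k_λ}
where k_λ is the size of the *largest* Jordan block for λ (equivalently, the smallest k with (A − λI)^k v = 0 for every generalised eigenvector v of λ).

  λ = 1: largest Jordan block has size 1, contributing (x − 1)
  λ = 6: largest Jordan block has size 1, contributing (x − 6)

So m_A(x) = (x - 6)*(x - 1) = x^2 - 7*x + 6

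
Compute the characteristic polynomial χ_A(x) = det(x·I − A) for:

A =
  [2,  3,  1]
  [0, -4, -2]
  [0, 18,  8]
x^3 - 6*x^2 + 12*x - 8

Expanding det(x·I − A) (e.g. by cofactor expansion or by noting that A is similar to its Jordan form J, which has the same characteristic polynomial as A) gives
  χ_A(x) = x^3 - 6*x^2 + 12*x - 8
which factors as (x - 2)^3. The eigenvalues (with algebraic multiplicities) are λ = 2 with multiplicity 3.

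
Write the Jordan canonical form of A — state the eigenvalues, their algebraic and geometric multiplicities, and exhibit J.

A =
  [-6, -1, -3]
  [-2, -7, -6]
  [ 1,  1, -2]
J_2(-5) ⊕ J_1(-5)

The characteristic polynomial is
  det(x·I − A) = x^3 + 15*x^2 + 75*x + 125 = (x + 5)^3

Eigenvalues and multiplicities (the geometric multiplicity of λ is n − rank(A − λI), which equals the number of Jordan blocks for λ):
  λ = -5: algebraic multiplicity = 3, geometric multiplicity = 2

Determining the block sizes for each eigenvalue:
  λ = -5: 2 blocks summing to 3 forces exactly one block of size 2 and the rest size 1 → block sizes [2, 1]

Assembling the blocks gives a Jordan form
J =
  [-5,  1,  0]
  [ 0, -5,  0]
  [ 0,  0, -5]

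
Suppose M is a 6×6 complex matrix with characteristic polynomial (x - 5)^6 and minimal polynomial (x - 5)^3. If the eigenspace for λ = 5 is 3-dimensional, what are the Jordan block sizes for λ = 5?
Block sizes for λ = 5: [3, 2, 1]

Step 1 — from the characteristic polynomial, algebraic multiplicity of λ = 5 is 6. From dim ker(M − (5)·I) = 3, there are exactly 3 Jordan blocks for λ = 5.
Step 2 — from the minimal polynomial, the factor (x − 5)^3 tells us the largest block for λ = 5 has size 3.
Step 3 — with total size 6, 3 blocks, and largest block 3, the block sizes (in nonincreasing order) are [3, 2, 1].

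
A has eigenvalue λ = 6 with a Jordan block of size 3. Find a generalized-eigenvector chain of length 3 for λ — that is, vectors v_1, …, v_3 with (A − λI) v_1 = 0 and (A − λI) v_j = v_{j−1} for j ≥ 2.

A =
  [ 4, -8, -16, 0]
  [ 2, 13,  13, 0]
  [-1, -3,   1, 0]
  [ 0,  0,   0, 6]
A Jordan chain for λ = 6 of length 3:
v_1 = (4, -3, 1, 0)ᵀ
v_2 = (-2, 2, -1, 0)ᵀ
v_3 = (1, 0, 0, 0)ᵀ

Let N = A − (6)·I. We want v_3 with N^3 v_3 = 0 but N^2 v_3 ≠ 0; then v_{j-1} := N · v_j for j = 3, …, 2.

Pick v_3 = (1, 0, 0, 0)ᵀ.
Then v_2 = N · v_3 = (-2, 2, -1, 0)ᵀ.
Then v_1 = N · v_2 = (4, -3, 1, 0)ᵀ.

Sanity check: (A − (6)·I) v_1 = (0, 0, 0, 0)ᵀ = 0. ✓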